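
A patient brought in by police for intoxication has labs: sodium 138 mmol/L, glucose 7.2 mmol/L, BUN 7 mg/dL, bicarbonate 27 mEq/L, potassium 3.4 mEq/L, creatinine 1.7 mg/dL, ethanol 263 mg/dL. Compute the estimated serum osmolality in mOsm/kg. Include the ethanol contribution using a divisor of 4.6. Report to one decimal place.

Calculated osmolality = 2·Na + glucose + BUN/2.8 + ethanol/4.6
= 2·138 + 7.2 + 7/2.8 + 263/4.6
= 276 + 7.20 + 2.50 + 57.17
= 342.87 mOsm/kg

342.9 mOsm/kg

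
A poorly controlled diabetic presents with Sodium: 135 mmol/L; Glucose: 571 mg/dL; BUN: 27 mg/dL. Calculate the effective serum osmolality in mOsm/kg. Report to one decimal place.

301.7 mOsm/kg

Effective osmolality excludes urea (freely permeant across cell membranes):
2·Na + glucose/18
= 2·135 + 571/18
= 270 + 31.72
= 301.72 mOsm/kg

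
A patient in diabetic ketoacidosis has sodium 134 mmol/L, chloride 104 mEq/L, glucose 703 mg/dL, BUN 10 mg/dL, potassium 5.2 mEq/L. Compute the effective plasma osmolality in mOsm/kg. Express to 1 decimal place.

Effective osmolality excludes urea (freely permeant across cell membranes):
2·Na + glucose/18
= 2·134 + 703/18
= 268 + 39.06
= 307.06 mOsm/kg

307.1 mOsm/kg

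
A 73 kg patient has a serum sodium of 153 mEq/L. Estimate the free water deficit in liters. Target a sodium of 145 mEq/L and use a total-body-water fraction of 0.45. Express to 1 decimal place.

TBW = 0.45 · 73 = 32.85 L
Free water deficit = TBW · (Na/145 − 1)
= 32.85 · (153/145 − 1)
= 32.85 · 0.0552
= 1.81 L

1.8 L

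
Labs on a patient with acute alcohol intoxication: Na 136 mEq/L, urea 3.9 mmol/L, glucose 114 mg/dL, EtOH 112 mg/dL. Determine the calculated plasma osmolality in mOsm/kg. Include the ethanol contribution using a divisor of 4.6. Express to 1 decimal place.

Calculated osmolality = 2·Na + glucose/18 + urea + ethanol/4.6
= 2·136 + 114/18 + 3.9 + 112/4.6
= 272 + 6.33 + 3.90 + 24.35
= 306.58 mOsm/kg

306.6 mOsm/kg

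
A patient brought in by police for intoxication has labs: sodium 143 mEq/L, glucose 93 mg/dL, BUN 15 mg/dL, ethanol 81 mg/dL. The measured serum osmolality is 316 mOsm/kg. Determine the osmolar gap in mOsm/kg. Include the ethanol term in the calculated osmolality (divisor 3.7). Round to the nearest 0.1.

Calculated osmolality = 2·Na + glucose/18 + BUN/2.8 + ethanol/3.7
= 2·143 + 93/18 + 15/2.8 + 81/3.7
= 286 + 5.17 + 5.36 + 21.89
= 318.42 mOsm/kg ≈ 318.4 mOsm/kg
Osmolar gap = measured − calculated = 316 − 318.4 = -2.4 mOsm/kg

-2.4 mOsm/kg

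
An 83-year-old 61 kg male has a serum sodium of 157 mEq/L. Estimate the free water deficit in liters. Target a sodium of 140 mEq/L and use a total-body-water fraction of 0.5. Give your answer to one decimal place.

3.7 L

TBW = 0.5 · 61 = 30.5 L
Free water deficit = TBW · (Na/140 − 1)
= 30.5 · (157/140 − 1)
= 30.5 · 0.1214
= 3.7 L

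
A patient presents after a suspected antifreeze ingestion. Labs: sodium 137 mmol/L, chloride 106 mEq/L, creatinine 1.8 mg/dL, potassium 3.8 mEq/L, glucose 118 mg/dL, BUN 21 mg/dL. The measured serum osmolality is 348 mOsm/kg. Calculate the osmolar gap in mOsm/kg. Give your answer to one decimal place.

59.9 mOsm/kg

Calculated osmolality = 2·Na + glucose/18 + BUN/2.8
= 2·137 + 118/18 + 21/2.8
= 274 + 6.56 + 7.50
= 288.06 mOsm/kg ≈ 288.1 mOsm/kg
Osmolar gap = measured − calculated = 348 − 288.1 = 59.9 mOsm/kg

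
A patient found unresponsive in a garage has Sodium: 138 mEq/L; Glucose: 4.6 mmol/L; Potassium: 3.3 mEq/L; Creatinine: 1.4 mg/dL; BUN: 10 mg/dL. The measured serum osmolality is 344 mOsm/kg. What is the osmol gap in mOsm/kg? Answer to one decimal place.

Calculated osmolality = 2·Na + glucose + BUN/2.8
= 2·138 + 4.6 + 10/2.8
= 276 + 4.60 + 3.57
= 284.17 mOsm/kg ≈ 284.2 mOsm/kg
Osmolar gap = measured − calculated = 344 − 284.2 = 59.8 mOsm/kg

59.8 mOsm/kg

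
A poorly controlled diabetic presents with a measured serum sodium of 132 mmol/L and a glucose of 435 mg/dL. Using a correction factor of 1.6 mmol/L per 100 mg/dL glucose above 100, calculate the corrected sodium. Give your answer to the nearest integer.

Corrected Na = measured Na + 1.6 · (glucose − 100)/100
= 132 + 1.6 · (435 − 100)/100
= 132 + 5.4
= 137.4 mmol/L

137 mmol/L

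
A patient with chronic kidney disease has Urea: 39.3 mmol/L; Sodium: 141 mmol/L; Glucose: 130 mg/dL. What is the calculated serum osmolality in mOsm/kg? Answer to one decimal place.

Calculated osmolality = 2·Na + glucose/18 + urea
= 2·141 + 130/18 + 39.3
= 282 + 7.22 + 39.30
= 328.52 mOsm/kg

328.5 mOsm/kg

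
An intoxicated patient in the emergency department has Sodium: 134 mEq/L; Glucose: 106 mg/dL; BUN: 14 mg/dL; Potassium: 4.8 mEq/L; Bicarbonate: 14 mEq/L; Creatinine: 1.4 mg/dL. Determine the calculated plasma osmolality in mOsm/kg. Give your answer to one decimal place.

Calculated osmolality = 2·Na + glucose/18 + BUN/2.8
= 2·134 + 106/18 + 14/2.8
= 268 + 5.89 + 5
= 278.89 mOsm/kg

278.9 mOsm/kg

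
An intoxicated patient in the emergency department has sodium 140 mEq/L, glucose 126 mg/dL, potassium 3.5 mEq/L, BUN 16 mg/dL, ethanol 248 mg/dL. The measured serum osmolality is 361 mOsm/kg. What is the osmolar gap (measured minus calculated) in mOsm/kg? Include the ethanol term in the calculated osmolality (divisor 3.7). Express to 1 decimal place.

Calculated osmolality = 2·Na + glucose/18 + BUN/2.8 + ethanol/3.7
= 2·140 + 126/18 + 16/2.8 + 248/3.7
= 280 + 7 + 5.71 + 67.03
= 359.74 mOsm/kg ≈ 359.7 mOsm/kg
Osmolar gap = measured − calculated = 361 − 359.7 = 1.3 mOsm/kg

1.3 mOsm/kg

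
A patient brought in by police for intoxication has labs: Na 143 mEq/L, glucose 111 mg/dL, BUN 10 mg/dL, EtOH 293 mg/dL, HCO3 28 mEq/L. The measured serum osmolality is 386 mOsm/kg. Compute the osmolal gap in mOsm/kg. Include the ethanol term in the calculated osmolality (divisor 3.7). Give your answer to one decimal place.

Calculated osmolality = 2·Na + glucose/18 + BUN/2.8 + ethanol/3.7
= 2·143 + 111/18 + 10/2.8 + 293/3.7
= 286 + 6.17 + 3.57 + 79.19
= 374.93 mOsm/kg ≈ 374.9 mOsm/kg
Osmolar gap = measured − calculated = 386 − 374.9 = 11.1 mOsm/kg

11.1 mOsm/kg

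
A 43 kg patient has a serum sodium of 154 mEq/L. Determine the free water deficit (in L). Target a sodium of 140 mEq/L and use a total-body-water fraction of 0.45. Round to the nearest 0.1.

1.9 L

TBW = 0.45 · 43 = 19.35 L
Free water deficit = TBW · (Na/140 − 1)
= 19.35 · (154/140 − 1)
= 19.35 · 0.1
= 1.94 L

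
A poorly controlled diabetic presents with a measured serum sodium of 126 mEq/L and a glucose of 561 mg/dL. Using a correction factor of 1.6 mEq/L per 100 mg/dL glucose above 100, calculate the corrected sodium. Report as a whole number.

133 mEq/L

Corrected Na = measured Na + 1.6 · (glucose − 100)/100
= 126 + 1.6 · (561 − 100)/100
= 126 + 7.4
= 133.4 mEq/L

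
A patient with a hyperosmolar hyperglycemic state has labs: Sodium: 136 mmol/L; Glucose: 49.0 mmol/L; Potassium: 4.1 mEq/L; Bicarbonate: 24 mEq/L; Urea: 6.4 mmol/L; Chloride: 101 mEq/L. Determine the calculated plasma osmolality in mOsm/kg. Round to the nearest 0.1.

327.4 mOsm/kg

Calculated osmolality = 2·Na + glucose + urea
= 2·136 + 49 + 6.4
= 272 + 49 + 6.40
= 327.4 mOsm/kg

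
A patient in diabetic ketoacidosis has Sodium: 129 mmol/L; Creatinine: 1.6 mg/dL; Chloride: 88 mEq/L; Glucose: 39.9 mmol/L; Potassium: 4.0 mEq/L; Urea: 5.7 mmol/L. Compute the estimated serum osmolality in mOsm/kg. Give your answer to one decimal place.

303.6 mOsm/kg

Calculated osmolality = 2·Na + glucose + urea
= 2·129 + 39.9 + 5.7
= 258 + 39.90 + 5.70
= 303.6 mOsm/kg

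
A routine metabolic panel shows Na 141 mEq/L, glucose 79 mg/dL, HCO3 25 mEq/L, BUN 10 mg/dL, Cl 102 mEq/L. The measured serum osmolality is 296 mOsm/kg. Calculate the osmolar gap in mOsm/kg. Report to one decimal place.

Calculated osmolality = 2·Na + glucose/18 + BUN/2.8
= 2·141 + 79/18 + 10/2.8
= 282 + 4.39 + 3.57
= 289.96 mOsm/kg ≈ 290.0 mOsm/kg
Osmolar gap = measured − calculated = 296 − 290.0 = 6.0 mOsm/kg

6.0 mOsm/kg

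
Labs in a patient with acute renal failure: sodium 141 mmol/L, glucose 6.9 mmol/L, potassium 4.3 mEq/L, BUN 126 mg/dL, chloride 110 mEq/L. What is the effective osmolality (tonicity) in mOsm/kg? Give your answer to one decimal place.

Effective osmolality excludes urea (freely permeant across cell membranes):
2·Na + glucose
= 2·141 + 6.9
= 282 + 6.9
= 288.9 mOsm/kg

288.9 mOsm/kg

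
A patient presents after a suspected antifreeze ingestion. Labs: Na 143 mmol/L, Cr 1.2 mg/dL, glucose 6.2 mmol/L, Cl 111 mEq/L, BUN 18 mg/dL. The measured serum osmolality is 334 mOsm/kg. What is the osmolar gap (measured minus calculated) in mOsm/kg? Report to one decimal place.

Calculated osmolality = 2·Na + glucose + BUN/2.8
= 2·143 + 6.2 + 18/2.8
= 286 + 6.20 + 6.43
= 298.63 mOsm/kg ≈ 298.6 mOsm/kg
Osmolar gap = measured − calculated = 334 − 298.6 = 35.4 mOsm/kg

35.4 mOsm/kg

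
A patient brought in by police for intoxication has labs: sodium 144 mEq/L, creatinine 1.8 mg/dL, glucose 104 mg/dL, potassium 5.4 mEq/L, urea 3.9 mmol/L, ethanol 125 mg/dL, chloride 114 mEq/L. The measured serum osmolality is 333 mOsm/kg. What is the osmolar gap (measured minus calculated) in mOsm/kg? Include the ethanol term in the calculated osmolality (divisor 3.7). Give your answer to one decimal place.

1.5 mOsm/kg

Calculated osmolality = 2·Na + glucose/18 + urea + ethanol/3.7
= 2·144 + 104/18 + 3.9 + 125/3.7
= 288 + 5.78 + 3.90 + 33.78
= 331.46 mOsm/kg ≈ 331.5 mOsm/kg
Osmolar gap = measured − calculated = 333 − 331.5 = 1.5 mOsm/kg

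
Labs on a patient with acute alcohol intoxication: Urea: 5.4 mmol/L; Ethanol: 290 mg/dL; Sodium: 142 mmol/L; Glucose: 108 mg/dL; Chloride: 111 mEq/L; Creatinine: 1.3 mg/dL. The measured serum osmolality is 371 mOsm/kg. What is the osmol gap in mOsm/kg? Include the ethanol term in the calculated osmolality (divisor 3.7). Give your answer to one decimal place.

-2.8 mOsm/kg

Calculated osmolality = 2·Na + glucose/18 + urea + ethanol/3.7
= 2·142 + 108/18 + 5.4 + 290/3.7
= 284 + 6 + 5.40 + 78.38
= 373.78 mOsm/kg ≈ 373.8 mOsm/kg
Osmolar gap = measured − calculated = 371 − 373.8 = -2.8 mOsm/kg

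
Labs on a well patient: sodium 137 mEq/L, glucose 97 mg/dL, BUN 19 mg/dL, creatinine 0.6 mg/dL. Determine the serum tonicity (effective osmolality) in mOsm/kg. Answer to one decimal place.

Effective osmolality excludes urea (freely permeant across cell membranes):
2·Na + glucose/18
= 2·137 + 97/18
= 274 + 5.39
= 279.39 mOsm/kg

279.4 mOsm/kg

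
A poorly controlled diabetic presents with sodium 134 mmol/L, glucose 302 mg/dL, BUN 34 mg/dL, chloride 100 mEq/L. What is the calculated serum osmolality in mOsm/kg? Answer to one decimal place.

Calculated osmolality = 2·Na + glucose/18 + BUN/2.8
= 2·134 + 302/18 + 34/2.8
= 268 + 16.78 + 12.14
= 296.92 mOsm/kg

296.9 mOsm/kg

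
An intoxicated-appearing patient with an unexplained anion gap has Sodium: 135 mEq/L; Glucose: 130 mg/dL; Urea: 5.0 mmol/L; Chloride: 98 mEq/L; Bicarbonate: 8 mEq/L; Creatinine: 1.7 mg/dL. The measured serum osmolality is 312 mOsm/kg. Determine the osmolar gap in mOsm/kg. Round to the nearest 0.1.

Calculated osmolality = 2·Na + glucose/18 + urea
= 2·135 + 130/18 + 5
= 270 + 7.22 + 5
= 282.22 mOsm/kg ≈ 282.2 mOsm/kg
Osmolar gap = measured − calculated = 312 − 282.2 = 29.8 mOsm/kg

29.8 mOsm/kg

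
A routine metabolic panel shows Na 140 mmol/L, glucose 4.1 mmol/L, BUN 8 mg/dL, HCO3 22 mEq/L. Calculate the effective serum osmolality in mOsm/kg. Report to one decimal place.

284.1 mOsm/kg

Effective osmolality excludes urea (freely permeant across cell membranes):
2·Na + glucose
= 2·140 + 4.1
= 280 + 4.1
= 284.1 mOsm/kg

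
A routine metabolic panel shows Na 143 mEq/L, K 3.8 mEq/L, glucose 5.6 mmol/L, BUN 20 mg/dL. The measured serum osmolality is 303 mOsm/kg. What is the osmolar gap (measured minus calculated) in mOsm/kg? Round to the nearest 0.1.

4.3 mOsm/kg

Calculated osmolality = 2·Na + glucose + BUN/2.8
= 2·143 + 5.6 + 20/2.8
= 286 + 5.60 + 7.14
= 298.74 mOsm/kg ≈ 298.7 mOsm/kg
Osmolar gap = measured − calculated = 303 − 298.7 = 4.3 mOsm/kg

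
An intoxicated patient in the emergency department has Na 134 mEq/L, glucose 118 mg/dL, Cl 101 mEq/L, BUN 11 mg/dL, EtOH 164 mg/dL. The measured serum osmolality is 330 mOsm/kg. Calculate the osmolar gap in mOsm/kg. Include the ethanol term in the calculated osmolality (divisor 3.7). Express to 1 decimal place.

7.2 mOsm/kg

Calculated osmolality = 2·Na + glucose/18 + BUN/2.8 + ethanol/3.7
= 2·134 + 118/18 + 11/2.8 + 164/3.7
= 268 + 6.56 + 3.93 + 44.32
= 322.81 mOsm/kg ≈ 322.8 mOsm/kg
Osmolar gap = measured − calculated = 330 − 322.8 = 7.2 mOsm/kg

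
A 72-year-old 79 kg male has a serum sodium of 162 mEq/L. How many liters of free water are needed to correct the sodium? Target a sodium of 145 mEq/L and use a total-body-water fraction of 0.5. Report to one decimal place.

4.6 L

TBW = 0.5 · 79 = 39.5 L
Free water deficit = TBW · (Na/145 − 1)
= 39.5 · (162/145 − 1)
= 39.5 · 0.1172
= 4.63 L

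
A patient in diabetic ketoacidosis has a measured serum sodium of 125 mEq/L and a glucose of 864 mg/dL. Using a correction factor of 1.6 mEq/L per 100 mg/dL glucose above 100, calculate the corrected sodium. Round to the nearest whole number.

Corrected Na = measured Na + 1.6 · (glucose − 100)/100
= 125 + 1.6 · (864 − 100)/100
= 125 + 12.2
= 137.2 mEq/L

137 mEq/L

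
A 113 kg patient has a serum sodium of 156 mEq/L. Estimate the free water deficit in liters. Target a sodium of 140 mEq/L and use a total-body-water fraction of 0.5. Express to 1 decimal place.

6.5 L

TBW = 0.5 · 113 = 56.5 L
Free water deficit = TBW · (Na/140 − 1)
= 56.5 · (156/140 − 1)
= 56.5 · 0.1143
= 6.46 L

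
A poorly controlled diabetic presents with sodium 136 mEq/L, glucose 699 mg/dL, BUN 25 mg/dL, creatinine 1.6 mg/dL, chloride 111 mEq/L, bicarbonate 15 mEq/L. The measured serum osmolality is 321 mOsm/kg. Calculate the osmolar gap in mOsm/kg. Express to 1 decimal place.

Calculated osmolality = 2·Na + glucose/18 + BUN/2.8
= 2·136 + 699/18 + 25/2.8
= 272 + 38.83 + 8.93
= 319.76 mOsm/kg ≈ 319.8 mOsm/kg
Osmolar gap = measured − calculated = 321 − 319.8 = 1.2 mOsm/kg

1.2 mOsm/kg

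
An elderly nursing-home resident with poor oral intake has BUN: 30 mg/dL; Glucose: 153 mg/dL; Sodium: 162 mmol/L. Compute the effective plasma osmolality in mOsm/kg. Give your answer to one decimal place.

332.5 mOsm/kg

Effective osmolality excludes urea (freely permeant across cell membranes):
2·Na + glucose/18
= 2·162 + 153/18
= 324 + 8.5
= 332.5 mOsm/kg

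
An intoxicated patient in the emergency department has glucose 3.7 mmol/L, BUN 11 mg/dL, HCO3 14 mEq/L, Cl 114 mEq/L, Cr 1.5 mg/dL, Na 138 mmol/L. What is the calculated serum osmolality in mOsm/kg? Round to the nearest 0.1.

283.6 mOsm/kg

Calculated osmolality = 2·Na + glucose + BUN/2.8
= 2·138 + 3.7 + 11/2.8
= 276 + 3.70 + 3.93
= 283.63 mOsm/kg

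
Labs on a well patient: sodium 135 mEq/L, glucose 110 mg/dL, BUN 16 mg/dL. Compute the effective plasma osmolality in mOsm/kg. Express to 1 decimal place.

Effective osmolality excludes urea (freely permeant across cell membranes):
2·Na + glucose/18
= 2·135 + 110/18
= 270 + 6.11
= 276.11 mOsm/kg

276.1 mOsm/kg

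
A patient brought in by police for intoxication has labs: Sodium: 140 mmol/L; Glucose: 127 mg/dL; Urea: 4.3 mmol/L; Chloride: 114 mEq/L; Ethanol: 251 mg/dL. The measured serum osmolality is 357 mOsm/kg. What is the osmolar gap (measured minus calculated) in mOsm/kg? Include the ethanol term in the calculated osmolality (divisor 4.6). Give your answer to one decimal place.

Calculated osmolality = 2·Na + glucose/18 + urea + ethanol/4.6
= 2·140 + 127/18 + 4.3 + 251/4.6
= 280 + 7.06 + 4.30 + 54.57
= 345.93 mOsm/kg ≈ 345.9 mOsm/kg
Osmolar gap = measured − calculated = 357 − 345.9 = 11.1 mOsm/kg

11.1 mOsm/kg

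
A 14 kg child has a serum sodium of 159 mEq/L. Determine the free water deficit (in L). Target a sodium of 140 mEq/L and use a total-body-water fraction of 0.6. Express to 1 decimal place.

1.1 L

TBW = 0.6 · 14 = 8.4 L
Free water deficit = TBW · (Na/140 − 1)
= 8.4 · (159/140 − 1)
= 8.4 · 0.1357
= 1.14 L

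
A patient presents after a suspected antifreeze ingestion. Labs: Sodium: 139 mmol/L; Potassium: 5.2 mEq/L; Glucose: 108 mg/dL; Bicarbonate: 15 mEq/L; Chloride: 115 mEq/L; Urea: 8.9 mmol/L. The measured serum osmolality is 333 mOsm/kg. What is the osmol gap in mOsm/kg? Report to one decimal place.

40.1 mOsm/kg

Calculated osmolality = 2·Na + glucose/18 + urea
= 2·139 + 108/18 + 8.9
= 278 + 6 + 8.90
= 292.9 mOsm/kg ≈ 292.9 mOsm/kg
Osmolar gap = measured − calculated = 333 − 292.9 = 40.1 mOsm/kg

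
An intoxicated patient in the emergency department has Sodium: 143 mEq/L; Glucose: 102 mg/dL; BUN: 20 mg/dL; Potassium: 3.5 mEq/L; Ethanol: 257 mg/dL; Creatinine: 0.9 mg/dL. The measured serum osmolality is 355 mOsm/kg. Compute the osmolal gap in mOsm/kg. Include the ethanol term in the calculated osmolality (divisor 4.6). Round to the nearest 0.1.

0.3 mOsm/kg

Calculated osmolality = 2·Na + glucose/18 + BUN/2.8 + ethanol/4.6
= 2·143 + 102/18 + 20/2.8 + 257/4.6
= 286 + 5.67 + 7.14 + 55.87
= 354.68 mOsm/kg ≈ 354.7 mOsm/kg
Osmolar gap = measured − calculated = 355 − 354.7 = 0.3 mOsm/kg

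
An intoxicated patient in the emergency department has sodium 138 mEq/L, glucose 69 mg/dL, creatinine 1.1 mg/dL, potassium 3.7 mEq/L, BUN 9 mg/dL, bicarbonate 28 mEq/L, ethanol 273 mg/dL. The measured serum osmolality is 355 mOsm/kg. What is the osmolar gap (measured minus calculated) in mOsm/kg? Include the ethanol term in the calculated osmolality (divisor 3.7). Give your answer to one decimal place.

Calculated osmolality = 2·Na + glucose/18 + BUN/2.8 + ethanol/3.7
= 2·138 + 69/18 + 9/2.8 + 273/3.7
= 276 + 3.83 + 3.21 + 73.78
= 356.82 mOsm/kg ≈ 356.8 mOsm/kg
Osmolar gap = measured − calculated = 355 − 356.8 = -1.8 mOsm/kg

-1.8 mOsm/kg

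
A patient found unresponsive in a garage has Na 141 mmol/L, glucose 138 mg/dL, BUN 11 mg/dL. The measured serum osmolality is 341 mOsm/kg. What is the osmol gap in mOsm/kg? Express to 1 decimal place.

Calculated osmolality = 2·Na + glucose/18 + BUN/2.8
= 2·141 + 138/18 + 11/2.8
= 282 + 7.67 + 3.93
= 293.6 mOsm/kg ≈ 293.6 mOsm/kg
Osmolar gap = measured − calculated = 341 − 293.6 = 47.4 mOsm/kg

47.4 mOsm/kg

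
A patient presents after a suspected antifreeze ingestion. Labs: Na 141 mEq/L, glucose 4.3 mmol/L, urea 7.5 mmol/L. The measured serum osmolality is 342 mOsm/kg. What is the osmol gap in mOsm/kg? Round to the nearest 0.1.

Calculated osmolality = 2·Na + glucose + urea
= 2·141 + 4.3 + 7.5
= 282 + 4.30 + 7.50
= 293.8 mOsm/kg ≈ 293.8 mOsm/kg
Osmolar gap = measured − calculated = 342 − 293.8 = 48.2 mOsm/kg

48.2 mOsm/kg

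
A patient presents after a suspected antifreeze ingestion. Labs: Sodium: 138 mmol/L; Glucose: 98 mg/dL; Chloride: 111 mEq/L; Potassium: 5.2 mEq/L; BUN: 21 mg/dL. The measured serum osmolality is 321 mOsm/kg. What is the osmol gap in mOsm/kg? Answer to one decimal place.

Calculated osmolality = 2·Na + glucose/18 + BUN/2.8
= 2·138 + 98/18 + 21/2.8
= 276 + 5.44 + 7.50
= 288.94 mOsm/kg ≈ 288.9 mOsm/kg
Osmolar gap = measured − calculated = 321 − 288.9 = 32.1 mOsm/kg

32.1 mOsm/kg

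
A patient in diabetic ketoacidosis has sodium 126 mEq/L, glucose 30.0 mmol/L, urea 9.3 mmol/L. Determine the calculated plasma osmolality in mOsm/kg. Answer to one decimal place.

Calculated osmolality = 2·Na + glucose + urea
= 2·126 + 30 + 9.3
= 252 + 30 + 9.30
= 291.3 mOsm/kg

291.3 mOsm/kg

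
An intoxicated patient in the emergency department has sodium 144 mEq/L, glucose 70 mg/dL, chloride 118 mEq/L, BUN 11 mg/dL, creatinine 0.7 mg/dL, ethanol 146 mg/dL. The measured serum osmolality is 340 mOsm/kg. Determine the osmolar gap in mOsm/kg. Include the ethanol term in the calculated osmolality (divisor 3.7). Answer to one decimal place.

Calculated osmolality = 2·Na + glucose/18 + BUN/2.8 + ethanol/3.7
= 2·144 + 70/18 + 11/2.8 + 146/3.7
= 288 + 3.89 + 3.93 + 39.46
= 335.28 mOsm/kg ≈ 335.3 mOsm/kg
Osmolar gap = measured − calculated = 340 − 335.3 = 4.7 mOsm/kg

4.7 mOsm/kg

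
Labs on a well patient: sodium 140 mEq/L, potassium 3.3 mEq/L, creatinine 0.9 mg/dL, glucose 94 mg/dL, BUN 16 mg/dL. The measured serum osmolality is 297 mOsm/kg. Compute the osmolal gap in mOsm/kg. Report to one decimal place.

6.1 mOsm/kg

Calculated osmolality = 2·Na + glucose/18 + BUN/2.8
= 2·140 + 94/18 + 16/2.8
= 280 + 5.22 + 5.71
= 290.93 mOsm/kg ≈ 290.9 mOsm/kg
Osmolar gap = measured − calculated = 297 − 290.9 = 6.1 mOsm/kg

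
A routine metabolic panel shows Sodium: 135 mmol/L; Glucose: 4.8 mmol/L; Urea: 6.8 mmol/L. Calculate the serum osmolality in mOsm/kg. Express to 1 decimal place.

281.6 mOsm/kg

Calculated osmolality = 2·Na + glucose + urea
= 2·135 + 4.8 + 6.8
= 270 + 4.80 + 6.80
= 281.6 mOsm/kg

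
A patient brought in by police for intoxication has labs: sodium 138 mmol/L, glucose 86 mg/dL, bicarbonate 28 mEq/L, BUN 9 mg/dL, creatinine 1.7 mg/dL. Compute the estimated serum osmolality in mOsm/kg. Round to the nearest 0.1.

Calculated osmolality = 2·Na + glucose/18 + BUN/2.8
= 2·138 + 86/18 + 9/2.8
= 276 + 4.78 + 3.21
= 283.99 mOsm/kg

284.0 mOsm/kg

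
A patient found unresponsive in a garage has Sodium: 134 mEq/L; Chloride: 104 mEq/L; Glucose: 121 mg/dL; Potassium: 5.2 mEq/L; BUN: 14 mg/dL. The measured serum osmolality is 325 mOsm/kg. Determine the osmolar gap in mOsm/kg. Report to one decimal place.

Calculated osmolality = 2·Na + glucose/18 + BUN/2.8
= 2·134 + 121/18 + 14/2.8
= 268 + 6.72 + 5
= 279.72 mOsm/kg ≈ 279.7 mOsm/kg
Osmolar gap = measured − calculated = 325 − 279.7 = 45.3 mOsm/kg

45.3 mOsm/kg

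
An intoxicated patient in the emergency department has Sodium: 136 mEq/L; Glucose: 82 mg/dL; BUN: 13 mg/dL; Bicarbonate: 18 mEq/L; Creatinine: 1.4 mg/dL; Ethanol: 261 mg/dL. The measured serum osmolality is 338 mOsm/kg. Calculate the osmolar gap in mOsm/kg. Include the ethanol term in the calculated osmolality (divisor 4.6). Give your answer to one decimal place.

0.1 mOsm/kg

Calculated osmolality = 2·Na + glucose/18 + BUN/2.8 + ethanol/4.6
= 2·136 + 82/18 + 13/2.8 + 261/4.6
= 272 + 4.56 + 4.64 + 56.74
= 337.94 mOsm/kg ≈ 337.9 mOsm/kg
Osmolar gap = measured − calculated = 338 − 337.9 = 0.1 mOsm/kg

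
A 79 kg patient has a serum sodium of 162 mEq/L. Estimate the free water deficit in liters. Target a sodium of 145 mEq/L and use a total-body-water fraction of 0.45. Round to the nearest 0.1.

TBW = 0.45 · 79 = 35.55 L
Free water deficit = TBW · (Na/145 − 1)
= 35.55 · (162/145 − 1)
= 35.55 · 0.1172
= 4.17 L

4.2 L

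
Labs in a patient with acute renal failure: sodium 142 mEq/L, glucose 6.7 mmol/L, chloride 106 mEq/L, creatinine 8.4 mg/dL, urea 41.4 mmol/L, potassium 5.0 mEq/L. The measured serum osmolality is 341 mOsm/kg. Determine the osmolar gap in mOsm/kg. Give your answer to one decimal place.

8.9 mOsm/kg

Calculated osmolality = 2·Na + glucose + urea
= 2·142 + 6.7 + 41.4
= 284 + 6.70 + 41.40
= 332.1 mOsm/kg ≈ 332.1 mOsm/kg
Osmolar gap = measured − calculated = 341 − 332.1 = 8.9 mOsm/kg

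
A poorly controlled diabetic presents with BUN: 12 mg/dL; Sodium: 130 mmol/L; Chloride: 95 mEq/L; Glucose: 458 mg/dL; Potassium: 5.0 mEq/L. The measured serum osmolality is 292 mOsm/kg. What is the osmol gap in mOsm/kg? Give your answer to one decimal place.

Calculated osmolality = 2·Na + glucose/18 + BUN/2.8
= 2·130 + 458/18 + 12/2.8
= 260 + 25.44 + 4.29
= 289.73 mOsm/kg ≈ 289.7 mOsm/kg
Osmolar gap = measured − calculated = 292 − 289.7 = 2.3 mOsm/kg

2.3 mOsm/kg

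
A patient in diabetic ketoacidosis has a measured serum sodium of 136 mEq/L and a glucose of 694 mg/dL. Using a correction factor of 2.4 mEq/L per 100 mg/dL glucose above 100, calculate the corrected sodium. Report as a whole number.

Corrected Na = measured Na + 2.4 · (glucose − 100)/100
= 136 + 2.4 · (694 − 100)/100
= 136 + 14.3
= 150.3 mEq/L

150 mEq/L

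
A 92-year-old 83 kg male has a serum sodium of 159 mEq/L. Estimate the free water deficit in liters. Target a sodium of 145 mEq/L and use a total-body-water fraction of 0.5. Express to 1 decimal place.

4.0 L

TBW = 0.5 · 83 = 41.5 L
Free water deficit = TBW · (Na/145 − 1)
= 41.5 · (159/145 − 1)
= 41.5 · 0.0966
= 4.01 L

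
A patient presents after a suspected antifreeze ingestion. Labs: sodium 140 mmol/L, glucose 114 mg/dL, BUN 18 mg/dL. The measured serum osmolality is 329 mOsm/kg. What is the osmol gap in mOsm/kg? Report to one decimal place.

36.2 mOsm/kg

Calculated osmolality = 2·Na + glucose/18 + BUN/2.8
= 2·140 + 114/18 + 18/2.8
= 280 + 6.33 + 6.43
= 292.76 mOsm/kg ≈ 292.8 mOsm/kg
Osmolar gap = measured − calculated = 329 − 292.8 = 36.2 mOsm/kg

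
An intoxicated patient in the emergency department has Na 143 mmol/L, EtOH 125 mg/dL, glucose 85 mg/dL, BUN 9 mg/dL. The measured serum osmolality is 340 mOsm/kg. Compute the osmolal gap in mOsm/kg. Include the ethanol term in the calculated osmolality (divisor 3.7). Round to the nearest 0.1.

12.3 mOsm/kg

Calculated osmolality = 2·Na + glucose/18 + BUN/2.8 + ethanol/3.7
= 2·143 + 85/18 + 9/2.8 + 125/3.7
= 286 + 4.72 + 3.21 + 33.78
= 327.71 mOsm/kg ≈ 327.7 mOsm/kg
Osmolar gap = measured − calculated = 340 − 327.7 = 12.3 mOsm/kg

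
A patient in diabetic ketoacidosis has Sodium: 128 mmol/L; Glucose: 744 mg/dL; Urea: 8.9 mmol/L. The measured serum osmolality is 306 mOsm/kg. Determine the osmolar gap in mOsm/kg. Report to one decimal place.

-0.2 mOsm/kg

Calculated osmolality = 2·Na + glucose/18 + urea
= 2·128 + 744/18 + 8.9
= 256 + 41.33 + 8.90
= 306.23 mOsm/kg ≈ 306.2 mOsm/kg
Osmolar gap = measured − calculated = 306 − 306.2 = -0.2 mOsm/kg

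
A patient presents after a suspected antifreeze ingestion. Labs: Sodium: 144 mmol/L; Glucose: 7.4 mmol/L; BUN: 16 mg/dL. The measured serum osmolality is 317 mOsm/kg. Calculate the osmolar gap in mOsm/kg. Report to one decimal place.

15.9 mOsm/kg

Calculated osmolality = 2·Na + glucose + BUN/2.8
= 2·144 + 7.4 + 16/2.8
= 288 + 7.40 + 5.71
= 301.11 mOsm/kg ≈ 301.1 mOsm/kg
Osmolar gap = measured − calculated = 317 − 301.1 = 15.9 mOsm/kg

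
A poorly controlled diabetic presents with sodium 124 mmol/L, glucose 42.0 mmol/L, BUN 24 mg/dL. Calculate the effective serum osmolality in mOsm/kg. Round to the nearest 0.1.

290.0 mOsm/kg

Effective osmolality excludes urea (freely permeant across cell membranes):
2·Na + glucose
= 2·124 + 42
= 248 + 42
= 290 mOsm/kg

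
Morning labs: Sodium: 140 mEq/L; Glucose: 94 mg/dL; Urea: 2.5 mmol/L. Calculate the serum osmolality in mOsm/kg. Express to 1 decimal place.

287.7 mOsm/kg

Calculated osmolality = 2·Na + glucose/18 + urea
= 2·140 + 94/18 + 2.5
= 280 + 5.22 + 2.50
= 287.72 mOsm/kg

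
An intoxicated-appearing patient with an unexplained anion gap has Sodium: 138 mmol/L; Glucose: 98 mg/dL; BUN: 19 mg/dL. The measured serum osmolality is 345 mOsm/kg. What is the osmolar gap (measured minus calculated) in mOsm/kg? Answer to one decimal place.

Calculated osmolality = 2·Na + glucose/18 + BUN/2.8
= 2·138 + 98/18 + 19/2.8
= 276 + 5.44 + 6.79
= 288.23 mOsm/kg ≈ 288.2 mOsm/kg
Osmolar gap = measured − calculated = 345 − 288.2 = 56.8 mOsm/kg

56.8 mOsm/kg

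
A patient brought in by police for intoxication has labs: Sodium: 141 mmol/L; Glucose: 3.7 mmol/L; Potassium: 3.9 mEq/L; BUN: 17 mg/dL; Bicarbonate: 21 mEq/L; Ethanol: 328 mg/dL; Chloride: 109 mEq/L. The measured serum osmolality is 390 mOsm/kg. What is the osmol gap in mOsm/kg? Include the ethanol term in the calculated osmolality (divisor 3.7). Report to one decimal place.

Calculated osmolality = 2·Na + glucose + BUN/2.8 + ethanol/3.7
= 2·141 + 3.7 + 17/2.8 + 328/3.7
= 282 + 3.70 + 6.07 + 88.65
= 380.42 mOsm/kg ≈ 380.4 mOsm/kg
Osmolar gap = measured − calculated = 390 − 380.4 = 9.6 mOsm/kg

9.6 mOsm/kg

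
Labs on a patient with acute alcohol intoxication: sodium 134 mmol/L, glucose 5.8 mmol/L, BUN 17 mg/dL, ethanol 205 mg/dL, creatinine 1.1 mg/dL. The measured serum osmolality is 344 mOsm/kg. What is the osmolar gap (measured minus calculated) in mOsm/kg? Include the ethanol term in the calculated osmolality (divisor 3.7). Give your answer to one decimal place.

8.7 mOsm/kg

Calculated osmolality = 2·Na + glucose + BUN/2.8 + ethanol/3.7
= 2·134 + 5.8 + 17/2.8 + 205/3.7
= 268 + 5.80 + 6.07 + 55.41
= 335.28 mOsm/kg ≈ 335.3 mOsm/kg
Osmolar gap = measured − calculated = 344 − 335.3 = 8.7 mOsm/kg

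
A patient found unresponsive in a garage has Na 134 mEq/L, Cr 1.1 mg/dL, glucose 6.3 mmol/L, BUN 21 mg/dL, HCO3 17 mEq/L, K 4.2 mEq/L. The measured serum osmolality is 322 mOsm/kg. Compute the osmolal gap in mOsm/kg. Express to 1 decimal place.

Calculated osmolality = 2·Na + glucose + BUN/2.8
= 2·134 + 6.3 + 21/2.8
= 268 + 6.30 + 7.50
= 281.8 mOsm/kg ≈ 281.8 mOsm/kg
Osmolar gap = measured − calculated = 322 − 281.8 = 40.2 mOsm/kg

40.2 mOsm/kg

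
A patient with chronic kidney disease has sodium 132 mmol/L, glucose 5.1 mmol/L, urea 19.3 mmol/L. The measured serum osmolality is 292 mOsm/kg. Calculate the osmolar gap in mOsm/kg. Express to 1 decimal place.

Calculated osmolality = 2·Na + glucose + urea
= 2·132 + 5.1 + 19.3
= 264 + 5.10 + 19.30
= 288.4 mOsm/kg ≈ 288.4 mOsm/kg
Osmolar gap = measured − calculated = 292 − 288.4 = 3.6 mOsm/kg

3.6 mOsm/kg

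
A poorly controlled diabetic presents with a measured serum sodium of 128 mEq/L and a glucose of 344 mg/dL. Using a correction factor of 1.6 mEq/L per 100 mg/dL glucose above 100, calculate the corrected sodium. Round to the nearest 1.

132 mEq/L

Corrected Na = measured Na + 1.6 · (glucose − 100)/100
= 128 + 1.6 · (344 − 100)/100
= 128 + 3.9
= 131.9 mEq/L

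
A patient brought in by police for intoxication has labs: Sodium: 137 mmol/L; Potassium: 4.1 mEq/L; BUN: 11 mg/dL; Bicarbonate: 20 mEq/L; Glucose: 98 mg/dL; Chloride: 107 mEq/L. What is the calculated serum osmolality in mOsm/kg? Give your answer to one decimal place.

283.4 mOsm/kg

Calculated osmolality = 2·Na + glucose/18 + BUN/2.8
= 2·137 + 98/18 + 11/2.8
= 274 + 5.44 + 3.93
= 283.37 mOsm/kg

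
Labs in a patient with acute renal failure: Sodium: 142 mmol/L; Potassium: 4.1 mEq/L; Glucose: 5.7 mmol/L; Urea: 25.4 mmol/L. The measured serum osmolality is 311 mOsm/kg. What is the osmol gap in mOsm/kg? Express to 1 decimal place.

Calculated osmolality = 2·Na + glucose + urea
= 2·142 + 5.7 + 25.4
= 284 + 5.70 + 25.40
= 315.1 mOsm/kg ≈ 315.1 mOsm/kg
Osmolar gap = measured − calculated = 311 − 315.1 = -4.1 mOsm/kg

-4.1 mOsm/kg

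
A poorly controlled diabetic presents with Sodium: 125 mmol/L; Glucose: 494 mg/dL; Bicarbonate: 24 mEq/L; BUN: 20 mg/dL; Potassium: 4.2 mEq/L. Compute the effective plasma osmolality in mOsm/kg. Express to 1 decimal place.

Effective osmolality excludes urea (freely permeant across cell membranes):
2·Na + glucose/18
= 2·125 + 494/18
= 250 + 27.44
= 277.44 mOsm/kg

277.4 mOsm/kg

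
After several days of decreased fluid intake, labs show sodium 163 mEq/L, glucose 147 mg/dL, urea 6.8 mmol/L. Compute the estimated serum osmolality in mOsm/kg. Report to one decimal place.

Calculated osmolality = 2·Na + glucose/18 + urea
= 2·163 + 147/18 + 6.8
= 326 + 8.17 + 6.80
= 340.97 mOsm/kg

341.0 mOsm/kg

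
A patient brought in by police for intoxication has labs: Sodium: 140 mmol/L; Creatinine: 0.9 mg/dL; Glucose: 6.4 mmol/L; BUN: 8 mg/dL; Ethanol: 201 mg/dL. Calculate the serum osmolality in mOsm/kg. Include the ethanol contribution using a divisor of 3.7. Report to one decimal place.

Calculated osmolality = 2·Na + glucose + BUN/2.8 + ethanol/3.7
= 2·140 + 6.4 + 8/2.8 + 201/3.7
= 280 + 6.40 + 2.86 + 54.32
= 343.58 mOsm/kg

343.6 mOsm/kg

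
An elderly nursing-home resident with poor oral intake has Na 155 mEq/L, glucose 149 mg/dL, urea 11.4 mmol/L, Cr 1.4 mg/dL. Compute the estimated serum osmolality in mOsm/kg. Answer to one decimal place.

329.7 mOsm/kg

Calculated osmolality = 2·Na + glucose/18 + urea
= 2·155 + 149/18 + 11.4
= 310 + 8.28 + 11.40
= 329.68 mOsm/kg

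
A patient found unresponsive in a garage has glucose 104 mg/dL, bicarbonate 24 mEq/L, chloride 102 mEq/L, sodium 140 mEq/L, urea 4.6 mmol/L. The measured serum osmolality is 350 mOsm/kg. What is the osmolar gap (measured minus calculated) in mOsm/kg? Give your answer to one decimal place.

59.6 mOsm/kg

Calculated osmolality = 2·Na + glucose/18 + urea
= 2·140 + 104/18 + 4.6
= 280 + 5.78 + 4.60
= 290.38 mOsm/kg ≈ 290.4 mOsm/kg
Osmolar gap = measured − calculated = 350 − 290.4 = 59.6 mOsm/kg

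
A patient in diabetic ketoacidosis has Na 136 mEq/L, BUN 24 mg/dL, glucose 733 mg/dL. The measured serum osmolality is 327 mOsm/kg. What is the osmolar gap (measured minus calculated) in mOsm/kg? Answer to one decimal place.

Calculated osmolality = 2·Na + glucose/18 + BUN/2.8
= 2·136 + 733/18 + 24/2.8
= 272 + 40.72 + 8.57
= 321.29 mOsm/kg ≈ 321.3 mOsm/kg
Osmolar gap = measured − calculated = 327 − 321.3 = 5.7 mOsm/kg

5.7 mOsm/kg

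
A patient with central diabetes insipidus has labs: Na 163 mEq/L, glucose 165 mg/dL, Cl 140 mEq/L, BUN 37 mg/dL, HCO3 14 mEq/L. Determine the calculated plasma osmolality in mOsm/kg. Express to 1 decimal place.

348.4 mOsm/kg

Calculated osmolality = 2·Na + glucose/18 + BUN/2.8
= 2·163 + 165/18 + 37/2.8
= 326 + 9.17 + 13.21
= 348.38 mOsm/kg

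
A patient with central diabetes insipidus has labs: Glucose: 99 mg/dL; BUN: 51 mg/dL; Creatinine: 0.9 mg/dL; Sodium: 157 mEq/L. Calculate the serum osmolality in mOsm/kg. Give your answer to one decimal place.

337.7 mOsm/kg

Calculated osmolality = 2·Na + glucose/18 + BUN/2.8
= 2·157 + 99/18 + 51/2.8
= 314 + 5.50 + 18.21
= 337.71 mOsm/kg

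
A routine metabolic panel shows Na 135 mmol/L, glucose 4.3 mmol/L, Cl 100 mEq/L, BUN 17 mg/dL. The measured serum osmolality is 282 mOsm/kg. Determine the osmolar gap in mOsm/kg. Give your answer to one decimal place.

Calculated osmolality = 2·Na + glucose + BUN/2.8
= 2·135 + 4.3 + 17/2.8
= 270 + 4.30 + 6.07
= 280.37 mOsm/kg ≈ 280.4 mOsm/kg
Osmolar gap = measured − calculated = 282 − 280.4 = 1.6 mOsm/kg

1.6 mOsm/kg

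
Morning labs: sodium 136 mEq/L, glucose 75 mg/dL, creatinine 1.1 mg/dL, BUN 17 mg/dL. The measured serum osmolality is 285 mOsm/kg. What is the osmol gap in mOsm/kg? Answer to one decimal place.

2.8 mOsm/kg

Calculated osmolality = 2·Na + glucose/18 + BUN/2.8
= 2·136 + 75/18 + 17/2.8
= 272 + 4.17 + 6.07
= 282.24 mOsm/kg ≈ 282.2 mOsm/kg
Osmolar gap = measured − calculated = 285 − 282.2 = 2.8 mOsm/kg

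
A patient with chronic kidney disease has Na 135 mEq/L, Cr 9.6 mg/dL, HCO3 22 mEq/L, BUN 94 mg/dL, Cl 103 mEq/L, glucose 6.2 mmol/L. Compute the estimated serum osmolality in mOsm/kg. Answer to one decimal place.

309.8 mOsm/kg

Calculated osmolality = 2·Na + glucose + BUN/2.8
= 2·135 + 6.2 + 94/2.8
= 270 + 6.20 + 33.57
= 309.77 mOsm/kg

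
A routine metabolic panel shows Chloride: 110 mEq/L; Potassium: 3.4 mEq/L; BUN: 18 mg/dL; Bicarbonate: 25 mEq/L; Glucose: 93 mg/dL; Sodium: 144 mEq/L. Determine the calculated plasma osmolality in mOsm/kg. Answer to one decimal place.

299.6 mOsm/kg

Calculated osmolality = 2·Na + glucose/18 + BUN/2.8
= 2·144 + 93/18 + 18/2.8
= 288 + 5.17 + 6.43
= 299.6 mOsm/kg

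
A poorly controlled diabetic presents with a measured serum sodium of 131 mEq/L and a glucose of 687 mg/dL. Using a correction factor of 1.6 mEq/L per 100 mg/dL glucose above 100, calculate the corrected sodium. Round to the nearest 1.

Corrected Na = measured Na + 1.6 · (glucose − 100)/100
= 131 + 1.6 · (687 − 100)/100
= 131 + 9.4
= 140.4 mEq/L

140 mEq/L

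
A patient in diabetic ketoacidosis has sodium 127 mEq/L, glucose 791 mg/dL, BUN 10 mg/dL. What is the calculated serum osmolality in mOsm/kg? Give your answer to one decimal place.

Calculated osmolality = 2·Na + glucose/18 + BUN/2.8
= 2·127 + 791/18 + 10/2.8
= 254 + 43.94 + 3.57
= 301.51 mOsm/kg

301.5 mOsm/kg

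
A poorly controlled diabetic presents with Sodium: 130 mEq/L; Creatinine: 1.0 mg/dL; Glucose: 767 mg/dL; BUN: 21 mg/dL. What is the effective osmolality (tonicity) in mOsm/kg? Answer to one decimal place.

Effective osmolality excludes urea (freely permeant across cell membranes):
2·Na + glucose/18
= 2·130 + 767/18
= 260 + 42.61
= 302.61 mOsm/kg

302.6 mOsm/kg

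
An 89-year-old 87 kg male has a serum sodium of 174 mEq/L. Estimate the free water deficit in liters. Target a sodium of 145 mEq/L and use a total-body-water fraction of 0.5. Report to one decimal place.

8.7 L

TBW = 0.5 · 87 = 43.5 L
Free water deficit = TBW · (Na/145 − 1)
= 43.5 · (174/145 − 1)
= 43.5 · 0.2
= 8.7 L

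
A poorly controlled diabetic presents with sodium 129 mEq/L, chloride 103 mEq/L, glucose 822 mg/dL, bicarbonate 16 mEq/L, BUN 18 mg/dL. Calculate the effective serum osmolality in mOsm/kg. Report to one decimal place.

303.7 mOsm/kg

Effective osmolality excludes urea (freely permeant across cell membranes):
2·Na + glucose/18
= 2·129 + 822/18
= 258 + 45.67
= 303.67 mOsm/kg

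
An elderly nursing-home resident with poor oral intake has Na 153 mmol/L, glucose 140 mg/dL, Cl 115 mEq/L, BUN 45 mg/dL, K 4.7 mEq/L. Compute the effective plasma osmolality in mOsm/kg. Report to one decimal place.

Effective osmolality excludes urea (freely permeant across cell membranes):
2·Na + glucose/18
= 2·153 + 140/18
= 306 + 7.78
= 313.78 mOsm/kg

313.8 mOsm/kg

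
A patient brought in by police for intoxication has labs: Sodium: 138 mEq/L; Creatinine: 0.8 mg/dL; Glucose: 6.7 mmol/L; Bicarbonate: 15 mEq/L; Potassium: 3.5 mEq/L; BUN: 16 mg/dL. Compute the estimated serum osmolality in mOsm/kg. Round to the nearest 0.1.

Calculated osmolality = 2·Na + glucose + BUN/2.8
= 2·138 + 6.7 + 16/2.8
= 276 + 6.70 + 5.71
= 288.41 mOsm/kg

288.4 mOsm/kg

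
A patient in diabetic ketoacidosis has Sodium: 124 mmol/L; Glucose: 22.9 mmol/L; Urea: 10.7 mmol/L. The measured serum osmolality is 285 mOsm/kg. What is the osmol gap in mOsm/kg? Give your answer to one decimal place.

3.4 mOsm/kg

Calculated osmolality = 2·Na + glucose + urea
= 2·124 + 22.9 + 10.7
= 248 + 22.90 + 10.70
= 281.6 mOsm/kg ≈ 281.6 mOsm/kg
Osmolar gap = measured − calculated = 285 − 281.6 = 3.4 mOsm/kg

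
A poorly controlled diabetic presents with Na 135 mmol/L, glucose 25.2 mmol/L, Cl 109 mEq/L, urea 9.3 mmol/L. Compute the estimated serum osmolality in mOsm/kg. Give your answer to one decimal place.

304.5 mOsm/kg

Calculated osmolality = 2·Na + glucose + urea
= 2·135 + 25.2 + 9.3
= 270 + 25.20 + 9.30
= 304.5 mOsm/kg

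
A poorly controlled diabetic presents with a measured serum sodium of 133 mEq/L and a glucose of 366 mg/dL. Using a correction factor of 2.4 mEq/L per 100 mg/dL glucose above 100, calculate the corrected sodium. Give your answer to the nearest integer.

Corrected Na = measured Na + 2.4 · (glucose − 100)/100
= 133 + 2.4 · (366 − 100)/100
= 133 + 6.4
= 139.4 mEq/L

139 mEq/L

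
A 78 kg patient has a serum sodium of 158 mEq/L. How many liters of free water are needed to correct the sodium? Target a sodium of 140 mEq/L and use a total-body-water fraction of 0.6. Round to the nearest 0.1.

TBW = 0.6 · 78 = 46.8 L
Free water deficit = TBW · (Na/140 − 1)
= 46.8 · (158/140 − 1)
= 46.8 · 0.1286
= 6.02 L

6.0 L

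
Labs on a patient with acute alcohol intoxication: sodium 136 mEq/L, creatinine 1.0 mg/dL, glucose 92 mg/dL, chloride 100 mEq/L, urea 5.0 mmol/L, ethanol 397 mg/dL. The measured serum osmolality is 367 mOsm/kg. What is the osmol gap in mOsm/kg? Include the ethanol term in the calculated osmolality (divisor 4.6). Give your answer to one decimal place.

-1.4 mOsm/kg

Calculated osmolality = 2·Na + glucose/18 + urea + ethanol/4.6
= 2·136 + 92/18 + 5 + 397/4.6
= 272 + 5.11 + 5 + 86.30
= 368.41 mOsm/kg ≈ 368.4 mOsm/kg
Osmolar gap = measured − calculated = 367 − 368.4 = -1.4 mOsm/kg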